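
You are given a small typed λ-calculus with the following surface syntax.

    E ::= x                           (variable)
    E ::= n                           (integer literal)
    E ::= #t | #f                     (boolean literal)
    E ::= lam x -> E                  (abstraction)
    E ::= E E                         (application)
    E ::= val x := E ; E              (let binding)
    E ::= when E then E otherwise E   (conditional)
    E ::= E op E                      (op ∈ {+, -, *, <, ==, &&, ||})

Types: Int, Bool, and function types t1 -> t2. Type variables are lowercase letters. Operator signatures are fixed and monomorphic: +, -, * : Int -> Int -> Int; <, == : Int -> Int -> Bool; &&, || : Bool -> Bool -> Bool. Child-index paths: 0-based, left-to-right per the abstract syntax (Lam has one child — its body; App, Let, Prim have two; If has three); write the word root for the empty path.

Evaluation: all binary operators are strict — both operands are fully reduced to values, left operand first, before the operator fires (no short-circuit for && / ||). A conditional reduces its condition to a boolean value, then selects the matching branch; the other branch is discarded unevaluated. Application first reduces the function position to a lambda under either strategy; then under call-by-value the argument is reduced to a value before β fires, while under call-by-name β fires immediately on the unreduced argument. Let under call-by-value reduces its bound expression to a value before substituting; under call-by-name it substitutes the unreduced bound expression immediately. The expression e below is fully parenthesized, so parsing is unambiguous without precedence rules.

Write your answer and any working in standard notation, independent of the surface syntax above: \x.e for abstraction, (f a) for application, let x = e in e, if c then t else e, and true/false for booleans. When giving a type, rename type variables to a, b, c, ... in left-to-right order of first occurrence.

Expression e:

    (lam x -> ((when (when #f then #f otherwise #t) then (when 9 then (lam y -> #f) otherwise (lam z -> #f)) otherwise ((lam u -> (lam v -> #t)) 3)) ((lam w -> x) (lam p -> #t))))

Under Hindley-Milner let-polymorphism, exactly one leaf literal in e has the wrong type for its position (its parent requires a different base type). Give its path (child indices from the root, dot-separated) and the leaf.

Answer: 0.0.1.0 : 9

Working:
  unify Bool ~ Bool
  unify Bool ~ Bool
  unify Bool ~ Bool
  unify Int ~ Bool
  FAIL: mismatch Int ~ Bool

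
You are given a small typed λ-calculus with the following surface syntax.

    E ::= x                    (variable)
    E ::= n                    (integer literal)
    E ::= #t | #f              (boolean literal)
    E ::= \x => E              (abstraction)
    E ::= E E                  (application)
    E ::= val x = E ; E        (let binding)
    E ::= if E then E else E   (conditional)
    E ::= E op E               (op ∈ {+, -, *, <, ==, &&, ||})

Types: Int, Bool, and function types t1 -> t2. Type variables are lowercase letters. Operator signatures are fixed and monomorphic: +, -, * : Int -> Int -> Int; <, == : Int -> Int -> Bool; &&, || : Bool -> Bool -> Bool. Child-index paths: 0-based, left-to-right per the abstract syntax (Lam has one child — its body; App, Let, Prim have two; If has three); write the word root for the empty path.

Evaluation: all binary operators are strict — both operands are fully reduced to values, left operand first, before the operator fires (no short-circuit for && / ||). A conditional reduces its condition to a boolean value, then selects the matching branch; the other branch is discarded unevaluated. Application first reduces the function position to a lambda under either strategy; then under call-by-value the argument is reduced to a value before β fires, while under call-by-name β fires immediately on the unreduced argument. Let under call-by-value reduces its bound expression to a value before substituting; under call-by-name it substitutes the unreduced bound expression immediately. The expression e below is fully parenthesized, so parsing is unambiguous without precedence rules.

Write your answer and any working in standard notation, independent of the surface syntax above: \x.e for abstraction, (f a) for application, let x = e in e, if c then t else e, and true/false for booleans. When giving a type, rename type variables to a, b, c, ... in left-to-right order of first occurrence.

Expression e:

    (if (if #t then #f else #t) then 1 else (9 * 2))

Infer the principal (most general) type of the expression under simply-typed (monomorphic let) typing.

Answer: Int

Trace:
  unify Bool ~ Bool
  unify Bool ~ Bool
  unify Bool ~ Bool
  unify Int ~ Int
  unify Int ~ Int
  unify Int ~ Int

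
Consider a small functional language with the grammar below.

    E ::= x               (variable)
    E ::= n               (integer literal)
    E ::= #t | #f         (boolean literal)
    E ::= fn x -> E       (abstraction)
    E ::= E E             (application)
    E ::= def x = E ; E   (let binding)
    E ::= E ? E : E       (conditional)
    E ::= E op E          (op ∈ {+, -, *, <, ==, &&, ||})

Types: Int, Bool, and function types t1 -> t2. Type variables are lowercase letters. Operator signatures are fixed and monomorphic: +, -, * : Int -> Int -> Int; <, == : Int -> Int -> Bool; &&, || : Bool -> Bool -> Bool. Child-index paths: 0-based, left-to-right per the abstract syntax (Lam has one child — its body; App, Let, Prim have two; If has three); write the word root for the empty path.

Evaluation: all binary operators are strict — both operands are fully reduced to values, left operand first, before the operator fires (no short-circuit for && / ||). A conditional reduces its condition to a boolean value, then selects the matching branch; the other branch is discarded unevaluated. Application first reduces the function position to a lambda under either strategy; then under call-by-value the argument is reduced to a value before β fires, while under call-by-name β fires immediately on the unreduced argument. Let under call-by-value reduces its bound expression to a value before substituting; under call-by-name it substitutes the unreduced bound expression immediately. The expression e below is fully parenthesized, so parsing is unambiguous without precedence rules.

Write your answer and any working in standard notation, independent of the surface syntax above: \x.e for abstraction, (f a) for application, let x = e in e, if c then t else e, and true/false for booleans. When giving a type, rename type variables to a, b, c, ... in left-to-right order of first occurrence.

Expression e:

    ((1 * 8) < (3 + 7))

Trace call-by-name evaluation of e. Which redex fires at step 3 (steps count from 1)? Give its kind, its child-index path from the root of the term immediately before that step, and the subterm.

Answer: delta at root : (8 < 10)

Trace:
step 0: ((1 * 8) < (3 + 7))
step 1: [delta@0] (8 < (3 + 7))
step 2: [delta@1] (8 < 10)
step 3: [delta@root] true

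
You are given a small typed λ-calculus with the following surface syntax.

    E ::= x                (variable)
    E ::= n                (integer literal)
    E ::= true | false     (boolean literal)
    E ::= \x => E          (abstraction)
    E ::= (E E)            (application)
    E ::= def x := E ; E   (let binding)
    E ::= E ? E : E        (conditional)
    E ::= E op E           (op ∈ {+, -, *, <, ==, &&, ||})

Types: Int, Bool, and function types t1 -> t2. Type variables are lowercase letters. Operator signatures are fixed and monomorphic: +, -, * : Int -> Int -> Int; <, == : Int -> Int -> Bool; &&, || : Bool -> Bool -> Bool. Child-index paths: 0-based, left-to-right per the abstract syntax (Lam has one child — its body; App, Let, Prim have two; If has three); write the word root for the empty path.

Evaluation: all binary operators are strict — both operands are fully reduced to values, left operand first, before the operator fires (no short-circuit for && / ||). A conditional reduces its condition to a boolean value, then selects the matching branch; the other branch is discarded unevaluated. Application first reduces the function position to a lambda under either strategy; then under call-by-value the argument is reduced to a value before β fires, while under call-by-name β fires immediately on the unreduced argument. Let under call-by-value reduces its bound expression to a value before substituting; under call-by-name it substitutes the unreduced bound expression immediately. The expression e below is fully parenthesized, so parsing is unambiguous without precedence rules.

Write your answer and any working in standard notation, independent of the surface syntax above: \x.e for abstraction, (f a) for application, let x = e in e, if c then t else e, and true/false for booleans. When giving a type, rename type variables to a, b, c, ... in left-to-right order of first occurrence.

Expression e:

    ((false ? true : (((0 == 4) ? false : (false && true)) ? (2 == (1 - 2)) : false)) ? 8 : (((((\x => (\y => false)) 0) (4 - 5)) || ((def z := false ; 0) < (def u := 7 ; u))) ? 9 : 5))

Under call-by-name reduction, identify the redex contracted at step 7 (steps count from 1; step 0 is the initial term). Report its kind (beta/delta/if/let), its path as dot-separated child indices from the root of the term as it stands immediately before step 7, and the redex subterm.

Working:
step 0: (if (if false then true else (if (if (0 == 4) then false else (false && true)) then (2 == (1 - 2)) else false)) then 8 else (if ((((\x.(\y.false)) 0) (4 - 5)) || ((let z = false in 0) < (let u = 7 in u))) then 9 else 5))
step 1: [if@0] (if (if (if (0 == 4) then false else (false && true)) then (2 == (1 - 2)) else false) then 8 else (if ((((\x.(\y.false)) 0) (4 - 5)) || ((let z = false in 0) < (let u = 7 in u))) then 9 else 5))
step 2: [delta@0.0.0] (if (if (if false then false else (false && true)) then (2 == (1 - 2)) else false) then 8 else (if ((((\x.(\y.false)) 0) (4 - 5)) || ((let z = false in 0) < (let u = 7 in u))) then 9 else 5))
step 3: [if@0.0] (if (if (false && true) then (2 == (1 - 2)) else false) then 8 else (if ((((\x.(\y.false)) 0) (4 - 5)) || ((let z = false in 0) < (let u = 7 in u))) then 9 else 5))
step 4: [delta@0.0] (if (if false then (2 == (1 - 2)) else false) then 8 else (if ((((\x.(\y.false)) 0) (4 - 5)) || ((let z = false in 0) < (let u = 7 in u))) then 9 else 5))
step 5: [if@0] (if false then 8 else (if ((((\x.(\y.false)) 0) (4 - 5)) || ((let z = false in 0) < (let u = 7 in u))) then 9 else 5))
step 6: [if@root] (if ((((\x.(\y.false)) 0) (4 - 5)) || ((let z = false in 0) < (let u = 7 in u))) then 9 else 5)
step 7: [beta@0.0.0] (if (((\y.false) (4 - 5)) || ((let z = false in 0) < (let u = 7 in u))) then 9 else 5)

Answer: beta at 0.0.0 : ((\x.(\y.false)) 0)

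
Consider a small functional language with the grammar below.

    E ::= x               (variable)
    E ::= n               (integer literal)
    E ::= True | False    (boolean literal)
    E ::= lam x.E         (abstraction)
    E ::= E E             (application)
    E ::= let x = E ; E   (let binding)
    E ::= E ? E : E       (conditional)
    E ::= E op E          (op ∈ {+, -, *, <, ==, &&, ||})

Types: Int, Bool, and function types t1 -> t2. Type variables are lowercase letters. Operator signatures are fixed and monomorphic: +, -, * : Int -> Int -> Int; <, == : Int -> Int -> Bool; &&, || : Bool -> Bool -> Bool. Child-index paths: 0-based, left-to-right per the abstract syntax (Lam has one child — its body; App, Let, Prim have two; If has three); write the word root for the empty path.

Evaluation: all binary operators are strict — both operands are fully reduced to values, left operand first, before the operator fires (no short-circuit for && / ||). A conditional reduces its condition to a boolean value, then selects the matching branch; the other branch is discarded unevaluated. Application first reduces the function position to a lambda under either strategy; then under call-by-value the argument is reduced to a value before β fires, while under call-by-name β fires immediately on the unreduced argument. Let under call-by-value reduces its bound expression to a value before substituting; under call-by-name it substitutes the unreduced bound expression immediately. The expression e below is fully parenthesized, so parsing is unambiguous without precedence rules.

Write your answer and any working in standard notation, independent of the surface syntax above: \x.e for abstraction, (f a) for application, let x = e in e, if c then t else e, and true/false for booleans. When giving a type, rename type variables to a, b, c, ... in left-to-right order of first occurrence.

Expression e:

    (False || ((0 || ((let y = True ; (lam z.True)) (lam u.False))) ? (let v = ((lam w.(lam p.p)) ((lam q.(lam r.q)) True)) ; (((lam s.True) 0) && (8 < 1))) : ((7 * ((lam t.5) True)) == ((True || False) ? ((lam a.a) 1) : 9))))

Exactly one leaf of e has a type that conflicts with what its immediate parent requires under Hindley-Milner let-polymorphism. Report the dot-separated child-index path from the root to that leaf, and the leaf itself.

Trace:
  unify Bool ~ Bool
  unify Int ~ Bool
  FAIL: mismatch Int ~ Bool

Answer: 1.0.0 : 0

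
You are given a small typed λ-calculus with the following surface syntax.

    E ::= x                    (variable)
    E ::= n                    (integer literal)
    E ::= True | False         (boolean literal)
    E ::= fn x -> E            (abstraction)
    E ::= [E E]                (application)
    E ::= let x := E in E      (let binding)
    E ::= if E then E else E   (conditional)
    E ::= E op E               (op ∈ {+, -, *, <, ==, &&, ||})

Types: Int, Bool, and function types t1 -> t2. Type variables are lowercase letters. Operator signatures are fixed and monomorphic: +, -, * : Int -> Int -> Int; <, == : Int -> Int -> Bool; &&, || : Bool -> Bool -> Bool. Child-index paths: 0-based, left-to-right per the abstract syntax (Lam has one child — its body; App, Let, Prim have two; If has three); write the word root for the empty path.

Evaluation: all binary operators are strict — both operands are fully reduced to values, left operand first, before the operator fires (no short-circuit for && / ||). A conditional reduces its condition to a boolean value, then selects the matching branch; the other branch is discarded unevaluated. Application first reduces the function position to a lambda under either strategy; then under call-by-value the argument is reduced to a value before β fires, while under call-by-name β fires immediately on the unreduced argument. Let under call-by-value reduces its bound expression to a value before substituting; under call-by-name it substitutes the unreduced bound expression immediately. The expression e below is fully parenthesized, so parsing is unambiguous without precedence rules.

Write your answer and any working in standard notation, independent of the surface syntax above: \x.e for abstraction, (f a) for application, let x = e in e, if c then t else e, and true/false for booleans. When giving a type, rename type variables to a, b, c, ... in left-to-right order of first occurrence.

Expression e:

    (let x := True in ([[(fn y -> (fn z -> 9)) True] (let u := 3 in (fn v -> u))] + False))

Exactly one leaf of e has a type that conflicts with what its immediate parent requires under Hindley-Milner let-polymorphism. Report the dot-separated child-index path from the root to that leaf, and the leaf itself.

Working:
let x : Bool
\z._ : b -> Int
\y._ : a -> b -> Int
  unify a -> b -> Int ~ Bool -> c
  unify a ~ Bool
  unify b -> Int ~ c
_ _ : b -> Int
let u : Int
u : Int
\v._ : d -> Int
  unify b -> Int ~ (d -> Int) -> e
  unify b ~ d -> Int
  unify Int ~ e
_ _ : Int
  unify Int ~ Int
  unify Bool ~ Int
  FAIL: mismatch Bool ~ Int

Answer: 1.1 : false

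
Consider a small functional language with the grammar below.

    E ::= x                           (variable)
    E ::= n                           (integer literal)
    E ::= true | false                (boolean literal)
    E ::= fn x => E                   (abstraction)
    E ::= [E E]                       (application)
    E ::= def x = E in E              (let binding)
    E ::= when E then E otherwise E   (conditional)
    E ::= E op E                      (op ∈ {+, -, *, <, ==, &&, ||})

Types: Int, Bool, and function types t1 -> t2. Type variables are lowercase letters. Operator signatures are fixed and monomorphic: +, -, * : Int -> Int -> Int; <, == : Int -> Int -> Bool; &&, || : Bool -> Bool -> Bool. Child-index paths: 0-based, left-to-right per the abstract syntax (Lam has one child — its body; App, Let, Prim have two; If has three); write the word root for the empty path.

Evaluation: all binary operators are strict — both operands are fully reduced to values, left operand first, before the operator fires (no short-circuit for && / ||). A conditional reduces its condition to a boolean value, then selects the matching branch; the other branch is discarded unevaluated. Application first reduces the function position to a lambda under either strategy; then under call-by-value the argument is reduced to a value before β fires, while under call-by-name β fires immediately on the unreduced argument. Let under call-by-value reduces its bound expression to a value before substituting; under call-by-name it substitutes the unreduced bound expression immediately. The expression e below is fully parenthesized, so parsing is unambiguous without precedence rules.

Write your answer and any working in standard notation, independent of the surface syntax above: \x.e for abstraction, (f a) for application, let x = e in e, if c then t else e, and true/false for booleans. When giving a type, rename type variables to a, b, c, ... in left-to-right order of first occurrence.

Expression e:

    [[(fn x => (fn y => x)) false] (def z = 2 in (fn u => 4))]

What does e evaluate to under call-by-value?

Derivation:
step 0: (((\x.(\y.x)) false) (let z = 2 in (\u.4)))
step 1: [beta@0] ((\y.false) (let z = 2 in (\u.4)))
step 2: [let@1] ((\y.false) (\u.4))
step 3: [beta@root] false

Answer: false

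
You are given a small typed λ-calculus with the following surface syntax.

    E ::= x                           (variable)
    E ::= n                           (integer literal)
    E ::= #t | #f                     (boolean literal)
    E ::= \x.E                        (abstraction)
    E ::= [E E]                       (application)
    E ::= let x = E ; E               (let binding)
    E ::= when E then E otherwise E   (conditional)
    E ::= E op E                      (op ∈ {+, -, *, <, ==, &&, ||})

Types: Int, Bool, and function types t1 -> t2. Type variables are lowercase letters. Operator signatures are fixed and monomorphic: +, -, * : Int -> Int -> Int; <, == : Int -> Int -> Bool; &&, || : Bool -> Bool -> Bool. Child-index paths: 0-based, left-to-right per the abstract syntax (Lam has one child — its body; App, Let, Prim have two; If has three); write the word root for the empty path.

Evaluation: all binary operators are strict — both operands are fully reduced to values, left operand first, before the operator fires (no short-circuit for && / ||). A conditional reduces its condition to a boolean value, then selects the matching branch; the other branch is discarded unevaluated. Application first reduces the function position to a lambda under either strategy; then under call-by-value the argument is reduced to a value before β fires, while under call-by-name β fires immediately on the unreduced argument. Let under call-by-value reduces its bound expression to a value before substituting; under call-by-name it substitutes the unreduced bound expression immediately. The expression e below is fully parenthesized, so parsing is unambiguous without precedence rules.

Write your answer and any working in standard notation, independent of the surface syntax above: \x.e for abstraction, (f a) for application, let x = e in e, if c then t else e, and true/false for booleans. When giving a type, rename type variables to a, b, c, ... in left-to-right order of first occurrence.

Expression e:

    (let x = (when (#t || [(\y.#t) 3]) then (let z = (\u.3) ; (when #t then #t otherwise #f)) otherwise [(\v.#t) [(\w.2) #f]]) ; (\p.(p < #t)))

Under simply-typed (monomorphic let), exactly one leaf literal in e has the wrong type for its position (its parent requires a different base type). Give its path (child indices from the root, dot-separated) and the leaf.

Derivation:
  unify Bool ~ Bool
\y._ : a -> Bool
  unify a -> Bool ~ Int -> b
  unify a ~ Int
  unify Bool ~ b
_ _ : Bool
  unify Bool ~ Bool
  unify Bool ~ Bool
\u._ : c -> Int
let z : c -> Int
  unify Bool ~ Bool
  unify Bool ~ Bool
\v._ : d -> Bool
\w._ : e -> Int
  unify e -> Int ~ Bool -> f
  unify e ~ Bool
  unify Int ~ f
_ _ : Int
  unify d -> Bool ~ Int -> g
  unify d ~ Int
  unify Bool ~ g
_ _ : Bool
  unify Bool ~ Bool
let x : Bool
p : h
  unify h ~ Int
  unify Bool ~ Int
  FAIL: mismatch Bool ~ Int

Answer: 1.0.1 : true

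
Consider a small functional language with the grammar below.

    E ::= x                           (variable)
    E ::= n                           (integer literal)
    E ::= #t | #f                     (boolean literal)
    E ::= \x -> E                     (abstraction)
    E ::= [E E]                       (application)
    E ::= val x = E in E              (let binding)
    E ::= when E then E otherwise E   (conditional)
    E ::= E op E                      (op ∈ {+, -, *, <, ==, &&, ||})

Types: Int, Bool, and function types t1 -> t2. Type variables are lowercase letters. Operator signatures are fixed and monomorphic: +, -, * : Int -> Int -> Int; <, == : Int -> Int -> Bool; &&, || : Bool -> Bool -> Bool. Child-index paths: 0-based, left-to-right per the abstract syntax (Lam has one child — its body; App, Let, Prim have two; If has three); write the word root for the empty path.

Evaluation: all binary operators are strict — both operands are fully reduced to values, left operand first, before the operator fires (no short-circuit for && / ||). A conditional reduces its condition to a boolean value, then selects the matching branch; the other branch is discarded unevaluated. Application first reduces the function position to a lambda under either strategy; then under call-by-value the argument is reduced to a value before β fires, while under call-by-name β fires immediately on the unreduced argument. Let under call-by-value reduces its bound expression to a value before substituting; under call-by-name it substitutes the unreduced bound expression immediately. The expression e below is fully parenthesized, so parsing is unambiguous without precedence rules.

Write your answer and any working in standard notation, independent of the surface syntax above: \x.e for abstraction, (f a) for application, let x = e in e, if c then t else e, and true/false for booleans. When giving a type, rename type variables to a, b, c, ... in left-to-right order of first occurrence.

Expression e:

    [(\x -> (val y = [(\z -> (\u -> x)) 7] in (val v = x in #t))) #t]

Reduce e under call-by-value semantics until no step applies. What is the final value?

Answer: true

Working:
step 0: ((\x.(let y = ((\z.(\u.x)) 7) in (let v = x in true))) true)
step 1: [beta@root] (let y = ((\z.(\u.true)) 7) in (let v = true in true))
step 2: [beta@0] (let y = (\u.true) in (let v = true in true))
step 3: [let@root] (let v = true in true)
step 4: [let@root] true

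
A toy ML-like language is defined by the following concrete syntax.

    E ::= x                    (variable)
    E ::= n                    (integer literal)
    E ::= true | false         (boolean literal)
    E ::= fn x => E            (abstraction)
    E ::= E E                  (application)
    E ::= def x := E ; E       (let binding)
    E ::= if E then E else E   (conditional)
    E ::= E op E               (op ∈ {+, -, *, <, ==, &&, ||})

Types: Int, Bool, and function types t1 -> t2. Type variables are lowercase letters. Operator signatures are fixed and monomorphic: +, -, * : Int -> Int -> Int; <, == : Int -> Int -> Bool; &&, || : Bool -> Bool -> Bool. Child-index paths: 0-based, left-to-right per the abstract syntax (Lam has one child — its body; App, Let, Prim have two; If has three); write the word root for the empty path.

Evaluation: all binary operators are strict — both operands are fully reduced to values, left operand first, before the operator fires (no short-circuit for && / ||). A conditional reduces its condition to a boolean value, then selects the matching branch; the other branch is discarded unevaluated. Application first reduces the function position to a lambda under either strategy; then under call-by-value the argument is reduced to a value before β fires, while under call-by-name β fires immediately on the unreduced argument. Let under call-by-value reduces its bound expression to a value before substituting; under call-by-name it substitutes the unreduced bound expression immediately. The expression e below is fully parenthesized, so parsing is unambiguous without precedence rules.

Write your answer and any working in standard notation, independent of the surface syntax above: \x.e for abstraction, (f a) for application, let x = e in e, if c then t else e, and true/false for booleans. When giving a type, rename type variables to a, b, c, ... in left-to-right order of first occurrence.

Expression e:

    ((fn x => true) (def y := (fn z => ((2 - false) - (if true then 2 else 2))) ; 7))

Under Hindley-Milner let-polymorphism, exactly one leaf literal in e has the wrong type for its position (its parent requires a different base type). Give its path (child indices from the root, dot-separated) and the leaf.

Trace:
\x._ : a -> Bool
  unify Int ~ Int
  unify Bool ~ Int
  FAIL: mismatch Bool ~ Int

Answer: 1.0.0.0.1 : false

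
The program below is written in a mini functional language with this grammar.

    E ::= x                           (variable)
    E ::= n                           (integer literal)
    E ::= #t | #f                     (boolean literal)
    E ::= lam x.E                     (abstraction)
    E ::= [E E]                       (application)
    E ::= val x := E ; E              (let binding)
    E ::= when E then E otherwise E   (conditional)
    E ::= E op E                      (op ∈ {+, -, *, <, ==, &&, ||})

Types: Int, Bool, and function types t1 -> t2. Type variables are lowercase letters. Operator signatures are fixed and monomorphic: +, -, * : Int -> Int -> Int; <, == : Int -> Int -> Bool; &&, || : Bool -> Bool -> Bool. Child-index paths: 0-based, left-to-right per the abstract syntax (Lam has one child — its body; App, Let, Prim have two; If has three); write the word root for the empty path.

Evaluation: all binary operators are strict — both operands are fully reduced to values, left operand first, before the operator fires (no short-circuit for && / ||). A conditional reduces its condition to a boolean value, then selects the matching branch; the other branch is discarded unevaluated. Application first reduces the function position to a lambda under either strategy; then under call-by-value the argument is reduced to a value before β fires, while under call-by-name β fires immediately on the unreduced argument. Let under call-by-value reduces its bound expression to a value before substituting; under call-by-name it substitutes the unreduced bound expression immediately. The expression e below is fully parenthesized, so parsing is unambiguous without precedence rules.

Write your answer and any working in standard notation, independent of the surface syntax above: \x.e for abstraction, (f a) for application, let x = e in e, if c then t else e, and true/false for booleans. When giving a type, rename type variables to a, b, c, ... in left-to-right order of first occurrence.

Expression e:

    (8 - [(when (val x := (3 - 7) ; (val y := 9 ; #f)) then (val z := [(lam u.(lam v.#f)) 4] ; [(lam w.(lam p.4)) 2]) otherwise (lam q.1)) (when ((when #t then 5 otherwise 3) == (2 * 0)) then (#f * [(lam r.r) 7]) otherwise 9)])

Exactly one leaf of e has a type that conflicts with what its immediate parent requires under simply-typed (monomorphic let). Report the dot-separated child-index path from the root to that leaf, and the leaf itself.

Answer: 1.1.1.0 : false

Trace:
  unify Int ~ Int
  unify Int ~ Int
  unify Int ~ Int
let x : Int
let y : Int
  unify Bool ~ Bool
\v._ : b -> Bool
\u._ : a -> b -> Bool
  unify a -> b -> Bool ~ Int -> c
  unify a ~ Int
  unify b -> Bool ~ c
_ _ : b -> Bool
let z : b -> Bool
\p._ : e -> Int
\w._ : d -> e -> Int
  unify d -> e -> Int ~ Int -> f
  unify d ~ Int
  unify e -> Int ~ f
_ _ : e -> Int
\q._ : g -> Int
  unify e -> Int ~ g -> Int
  unify e ~ g
  unify Int ~ Int
  unify Bool ~ Bool
  unify Int ~ Int
  unify Int ~ Int
  unify Int ~ Int
  unify Int ~ Int
  unify Int ~ Int
  unify Bool ~ Bool
  unify Bool ~ Int
  FAIL: mismatch Bool ~ Int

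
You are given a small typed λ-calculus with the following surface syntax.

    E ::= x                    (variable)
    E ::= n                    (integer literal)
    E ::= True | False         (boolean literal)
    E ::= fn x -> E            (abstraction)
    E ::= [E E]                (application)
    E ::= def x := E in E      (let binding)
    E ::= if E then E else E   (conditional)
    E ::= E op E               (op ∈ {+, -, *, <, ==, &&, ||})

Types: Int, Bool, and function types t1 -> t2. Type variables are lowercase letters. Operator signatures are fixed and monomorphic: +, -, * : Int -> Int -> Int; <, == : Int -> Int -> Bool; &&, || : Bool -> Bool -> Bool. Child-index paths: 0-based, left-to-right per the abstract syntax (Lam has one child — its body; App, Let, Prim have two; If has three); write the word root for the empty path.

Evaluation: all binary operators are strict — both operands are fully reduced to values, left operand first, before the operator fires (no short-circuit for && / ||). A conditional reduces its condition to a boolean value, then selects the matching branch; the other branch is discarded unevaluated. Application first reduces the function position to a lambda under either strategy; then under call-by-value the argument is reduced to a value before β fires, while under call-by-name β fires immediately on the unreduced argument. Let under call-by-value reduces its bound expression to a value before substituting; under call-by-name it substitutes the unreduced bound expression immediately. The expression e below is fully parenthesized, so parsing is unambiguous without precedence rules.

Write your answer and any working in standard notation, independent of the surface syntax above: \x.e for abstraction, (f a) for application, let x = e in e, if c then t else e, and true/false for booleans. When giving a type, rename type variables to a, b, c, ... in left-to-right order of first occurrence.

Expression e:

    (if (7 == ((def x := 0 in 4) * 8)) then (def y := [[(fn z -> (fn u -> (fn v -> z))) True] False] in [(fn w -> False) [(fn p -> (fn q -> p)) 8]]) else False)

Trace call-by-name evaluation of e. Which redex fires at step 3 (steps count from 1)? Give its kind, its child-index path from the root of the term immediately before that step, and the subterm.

Answer: delta at 0 : (7 == 32)

Derivation:
step 0: (if (7 == ((let x = 0 in 4) * 8)) then (let y = (((\z.(\u.(\v.z))) true) false) in ((\w.false) ((\p.(\q.p)) 8))) else false)
step 1: [let@0.1.0] (if (7 == (4 * 8)) then (let y = (((\z.(\u.(\v.z))) true) false) in ((\w.false) ((\p.(\q.p)) 8))) else false)
step 2: [delta@0.1] (if (7 == 32) then (let y = (((\z.(\u.(\v.z))) true) false) in ((\w.false) ((\p.(\q.p)) 8))) else false)
step 3: [delta@0] (if false then (let y = (((\z.(\u.(\v.z))) true) false) in ((\w.false) ((\p.(\q.p)) 8))) else false)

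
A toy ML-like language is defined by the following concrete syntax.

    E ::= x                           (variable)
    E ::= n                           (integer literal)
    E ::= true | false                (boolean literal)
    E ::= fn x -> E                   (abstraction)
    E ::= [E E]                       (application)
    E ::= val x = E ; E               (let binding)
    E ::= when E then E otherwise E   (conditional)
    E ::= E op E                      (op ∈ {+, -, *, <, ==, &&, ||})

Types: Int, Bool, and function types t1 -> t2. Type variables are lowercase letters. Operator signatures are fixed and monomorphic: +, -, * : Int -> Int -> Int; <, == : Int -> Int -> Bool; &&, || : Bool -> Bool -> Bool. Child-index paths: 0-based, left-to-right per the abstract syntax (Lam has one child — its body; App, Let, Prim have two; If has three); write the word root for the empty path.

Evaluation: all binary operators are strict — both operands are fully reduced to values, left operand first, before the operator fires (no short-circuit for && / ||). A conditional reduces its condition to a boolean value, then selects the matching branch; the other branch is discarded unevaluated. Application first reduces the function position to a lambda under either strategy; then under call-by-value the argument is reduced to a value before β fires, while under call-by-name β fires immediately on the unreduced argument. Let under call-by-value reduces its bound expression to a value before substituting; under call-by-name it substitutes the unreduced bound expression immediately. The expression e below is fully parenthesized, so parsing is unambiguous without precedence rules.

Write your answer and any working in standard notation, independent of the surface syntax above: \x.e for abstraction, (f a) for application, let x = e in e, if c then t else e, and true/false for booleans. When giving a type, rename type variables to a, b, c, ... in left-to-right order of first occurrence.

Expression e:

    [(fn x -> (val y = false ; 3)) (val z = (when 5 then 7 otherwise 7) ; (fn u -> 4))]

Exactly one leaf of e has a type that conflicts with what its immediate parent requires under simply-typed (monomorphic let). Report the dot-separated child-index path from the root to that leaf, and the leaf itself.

Answer: 1.0.0 : 5

Derivation:
let y : Bool
\x._ : a -> Int
  unify Int ~ Bool
  FAIL: mismatch Int ~ Bool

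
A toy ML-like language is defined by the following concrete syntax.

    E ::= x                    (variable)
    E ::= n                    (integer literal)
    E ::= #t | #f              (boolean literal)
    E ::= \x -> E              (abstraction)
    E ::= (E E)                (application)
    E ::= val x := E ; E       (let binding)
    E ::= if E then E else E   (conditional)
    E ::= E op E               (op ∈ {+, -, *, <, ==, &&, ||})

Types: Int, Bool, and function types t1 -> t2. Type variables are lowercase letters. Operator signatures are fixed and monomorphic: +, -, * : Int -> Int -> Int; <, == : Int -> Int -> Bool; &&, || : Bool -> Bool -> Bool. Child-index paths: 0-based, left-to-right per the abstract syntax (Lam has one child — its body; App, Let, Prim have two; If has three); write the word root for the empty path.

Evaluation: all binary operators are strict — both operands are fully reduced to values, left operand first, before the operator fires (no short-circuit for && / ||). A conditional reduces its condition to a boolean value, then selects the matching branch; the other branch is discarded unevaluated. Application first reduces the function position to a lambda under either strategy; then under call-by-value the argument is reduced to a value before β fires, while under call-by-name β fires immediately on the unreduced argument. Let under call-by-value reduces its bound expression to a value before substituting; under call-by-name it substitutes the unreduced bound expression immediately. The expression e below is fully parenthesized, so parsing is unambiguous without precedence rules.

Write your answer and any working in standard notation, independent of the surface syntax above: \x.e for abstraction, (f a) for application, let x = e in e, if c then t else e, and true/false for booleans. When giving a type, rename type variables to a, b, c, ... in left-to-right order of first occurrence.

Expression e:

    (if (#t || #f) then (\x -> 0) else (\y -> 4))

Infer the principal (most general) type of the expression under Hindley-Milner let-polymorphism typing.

Answer: a -> Int

Derivation:
  unify Bool ~ Bool
  unify Bool ~ Bool
  unify Bool ~ Bool
\x._ : a -> Int
\y._ : b -> Int
  unify a -> Int ~ b -> Int
  unify a ~ b
  unify Int ~ Int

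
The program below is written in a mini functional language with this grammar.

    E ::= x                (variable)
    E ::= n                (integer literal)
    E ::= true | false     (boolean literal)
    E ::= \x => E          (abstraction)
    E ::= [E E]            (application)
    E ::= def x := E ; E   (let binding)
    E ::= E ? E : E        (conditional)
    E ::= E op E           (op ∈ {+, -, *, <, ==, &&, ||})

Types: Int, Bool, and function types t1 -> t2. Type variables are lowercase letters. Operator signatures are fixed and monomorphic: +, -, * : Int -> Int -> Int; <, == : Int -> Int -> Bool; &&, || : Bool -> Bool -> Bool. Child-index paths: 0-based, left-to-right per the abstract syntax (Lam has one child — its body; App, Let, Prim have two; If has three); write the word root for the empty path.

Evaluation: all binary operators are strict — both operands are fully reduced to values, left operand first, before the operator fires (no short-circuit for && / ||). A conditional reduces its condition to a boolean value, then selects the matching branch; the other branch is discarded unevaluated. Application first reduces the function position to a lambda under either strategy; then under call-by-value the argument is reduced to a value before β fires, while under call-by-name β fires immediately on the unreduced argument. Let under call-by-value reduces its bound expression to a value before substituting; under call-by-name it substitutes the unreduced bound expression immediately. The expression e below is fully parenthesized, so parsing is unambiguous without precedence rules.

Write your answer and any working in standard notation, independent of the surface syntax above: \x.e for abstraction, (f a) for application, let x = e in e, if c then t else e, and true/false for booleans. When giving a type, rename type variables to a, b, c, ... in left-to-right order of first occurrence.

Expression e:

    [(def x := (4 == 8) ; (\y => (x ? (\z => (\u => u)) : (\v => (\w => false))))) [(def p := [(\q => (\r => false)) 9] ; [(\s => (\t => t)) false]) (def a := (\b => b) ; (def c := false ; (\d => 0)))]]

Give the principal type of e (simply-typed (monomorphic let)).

Answer: a -> Bool -> Bool

Working:
  unify Int ~ Int
  unify Int ~ Int
let x : Bool
x : Bool
  unify Bool ~ Bool
u : c
\u._ : c -> c
\z._ : b -> c -> c
\w._ : e -> Bool
\v._ : d -> e -> Bool
  unify b -> c -> c ~ d -> e -> Bool
  unify b ~ d
  unify c -> c ~ e -> Bool
  unify c ~ e
  unify e ~ Bool
\y._ : a -> d -> Bool -> Bool
\r._ : g -> Bool
\q._ : f -> g -> Bool
  unify f -> g -> Bool ~ Int -> h
  unify f ~ Int
  unify g -> Bool ~ h
_ _ : g -> Bool
let p : g -> Bool
t : j
\t._ : j -> j
\s._ : i -> j -> j
  unify i -> j -> j ~ Bool -> k
  unify i ~ Bool
  unify j -> j ~ k
_ _ : j -> j
b : l
\b._ : l -> l
let a : l -> l
let c : Bool
\d._ : m -> Int
  unify j -> j ~ (m -> Int) -> n
  unify j ~ m -> Int
  unify m -> Int ~ n
_ _ : m -> Int
  unify a -> d -> Bool -> Bool ~ (m -> Int) -> o
  unify a ~ m -> Int
  unify d -> Bool -> Bool ~ o
_ _ : d -> Bool -> Bool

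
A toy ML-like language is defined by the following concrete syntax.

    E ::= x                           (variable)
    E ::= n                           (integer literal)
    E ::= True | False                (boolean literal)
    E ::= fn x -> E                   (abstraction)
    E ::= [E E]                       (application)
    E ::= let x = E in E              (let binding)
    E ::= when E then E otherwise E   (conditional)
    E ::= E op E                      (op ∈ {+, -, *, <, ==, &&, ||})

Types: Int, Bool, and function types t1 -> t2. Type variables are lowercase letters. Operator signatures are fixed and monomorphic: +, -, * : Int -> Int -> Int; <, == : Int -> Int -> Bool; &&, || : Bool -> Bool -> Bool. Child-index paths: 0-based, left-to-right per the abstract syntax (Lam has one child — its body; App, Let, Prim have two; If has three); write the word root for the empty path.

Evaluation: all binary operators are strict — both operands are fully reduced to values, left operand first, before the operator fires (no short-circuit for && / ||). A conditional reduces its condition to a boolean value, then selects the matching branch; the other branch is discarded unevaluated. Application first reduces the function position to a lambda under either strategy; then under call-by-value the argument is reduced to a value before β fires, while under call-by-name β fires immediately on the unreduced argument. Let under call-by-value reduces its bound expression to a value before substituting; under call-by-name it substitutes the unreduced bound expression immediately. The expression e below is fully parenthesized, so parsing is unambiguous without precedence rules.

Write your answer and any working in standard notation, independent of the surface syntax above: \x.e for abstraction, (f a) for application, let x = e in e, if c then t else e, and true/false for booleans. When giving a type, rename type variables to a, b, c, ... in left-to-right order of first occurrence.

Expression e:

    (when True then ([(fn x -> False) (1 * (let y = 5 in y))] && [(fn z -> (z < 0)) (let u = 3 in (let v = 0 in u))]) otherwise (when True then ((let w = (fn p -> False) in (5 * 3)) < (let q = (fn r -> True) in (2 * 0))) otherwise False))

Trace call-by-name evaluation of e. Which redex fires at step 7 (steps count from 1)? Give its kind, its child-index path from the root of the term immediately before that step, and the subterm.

Derivation:
step 0: (if true then (((\x.false) (1 * (let y = 5 in y))) && ((\z.(z < 0)) (let u = 3 in (let v = 0 in u)))) else (if true then ((let w = (\p.false) in (5 * 3)) < (let q = (\r.true) in (2 * 0))) else false))
step 1: [if@root] (((\x.false) (1 * (let y = 5 in y))) && ((\z.(z < 0)) (let u = 3 in (let v = 0 in u))))
step 2: [beta@0] (false && ((\z.(z < 0)) (let u = 3 in (let v = 0 in u))))
step 3: [beta@1] (false && ((let u = 3 in (let v = 0 in u)) < 0))
step 4: [let@1.0] (false && ((let v = 0 in 3) < 0))
step 5: [let@1.0] (false && (3 < 0))
step 6: [delta@1] (false && false)
step 7: [delta@root] false

Answer: delta at root : (false && false)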